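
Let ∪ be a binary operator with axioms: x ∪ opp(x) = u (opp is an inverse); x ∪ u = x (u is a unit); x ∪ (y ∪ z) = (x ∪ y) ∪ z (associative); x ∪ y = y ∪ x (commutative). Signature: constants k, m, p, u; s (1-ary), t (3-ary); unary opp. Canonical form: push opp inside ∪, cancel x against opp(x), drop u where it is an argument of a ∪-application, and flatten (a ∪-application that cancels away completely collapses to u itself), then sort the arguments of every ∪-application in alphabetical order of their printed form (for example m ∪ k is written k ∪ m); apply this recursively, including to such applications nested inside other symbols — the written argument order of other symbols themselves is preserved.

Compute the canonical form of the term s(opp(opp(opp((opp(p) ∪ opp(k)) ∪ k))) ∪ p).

Answer: s(p ∪ p)

Derivation:
Focus inside:  opp(opp(opp((opp(p) ∪ opp(k)) ∪ k))) ∪ p
Push opp inside:  distribute opp over ∪ and collapse double opp
Inverses cancel:  k cancels
Combine occurrences:  p ∪ p
Reassemble:  s(p ∪ p)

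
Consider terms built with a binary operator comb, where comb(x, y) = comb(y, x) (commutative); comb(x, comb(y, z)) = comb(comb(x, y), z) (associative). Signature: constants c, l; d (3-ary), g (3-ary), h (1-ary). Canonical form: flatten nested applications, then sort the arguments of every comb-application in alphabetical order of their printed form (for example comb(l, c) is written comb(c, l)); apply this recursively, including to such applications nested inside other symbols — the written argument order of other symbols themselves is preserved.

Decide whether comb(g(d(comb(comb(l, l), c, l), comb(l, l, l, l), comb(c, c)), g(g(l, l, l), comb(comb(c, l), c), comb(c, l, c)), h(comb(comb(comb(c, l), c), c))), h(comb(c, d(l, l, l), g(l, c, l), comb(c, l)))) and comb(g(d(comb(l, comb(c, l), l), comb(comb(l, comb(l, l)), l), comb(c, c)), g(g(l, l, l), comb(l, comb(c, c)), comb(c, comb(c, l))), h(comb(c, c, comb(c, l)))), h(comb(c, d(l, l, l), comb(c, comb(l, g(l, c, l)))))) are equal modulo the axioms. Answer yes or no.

Left:  comb(g(d(comb(comb(l, l), c, l), comb(l, l, l, l), comb(c, c)), g(g(l, l, l), comb(comb(c, l), c), comb(c, l, c)), h(comb(comb(comb(c, l), c), c))), h(comb(c, d(l, l, l), g(l, c, l), comb(c, l))))
  Inside:  g(d(comb(comb(l, l), c, l), comb(l, l, l, l), comb(c, c)), g(g(l, l, l), comb(comb(c, l), c), comb(c, l, c)), h(comb(comb(comb(c, l), c), c)))  →  g(d(comb(c, l, l, l), comb(l, l, l, l), comb(c, c)), g(g(l, l, l), comb(c, c, l), comb(c, c, l)), h(comb(c, c, c, l)))
  Simplify inside:  h(comb(c, d(l, l, l), g(l, c, l), comb(c, l)))  →  h(comb(c, c, d(l, l, l), g(l, c, l), l))
  Sort:  comb(g(d(comb(c, l, l, l), comb(l, l, l, l), comb(c, c)), g(g(l, l, l), comb(c, c, l), comb(c, c, l)), h(comb(c, c, c, l))), h(comb(c, c, d(l, l, l), g(l, c, l), l)))
Right:  comb(g(d(comb(l, comb(c, l), l), comb(comb(l, comb(l, l)), l), comb(c, c)), g(g(l, l, l), comb(l, comb(c, c)), comb(c, comb(c, l))), h(comb(c, c, comb(c, l)))), h(comb(c, d(l, l, l), comb(c, comb(l, g(l, c, l))))))
  Simplify inside:  g(d(comb(l, comb(c, l), l), comb(comb(l, comb(l, l)), l), comb(c, c)), g(g(l, l, l), comb(l, comb(c, c)), comb(c, comb(c, l))), h(comb(c, c, comb(c, l))))  →  g(d(comb(c, l, l, l), comb(l, l, l, l), comb(c, c)), g(g(l, l, l), comb(c, c, l), comb(c, c, l)), h(comb(c, c, c, l)))
  Inside:  h(comb(c, d(l, l, l), comb(c, comb(l, g(l, c, l)))))  →  h(comb(c, c, d(l, l, l), g(l, c, l), l))
  Sort:  comb(g(d(comb(c, l, l, l), comb(l, l, l, l), comb(c, c)), g(g(l, l, l), comb(c, c, l), comb(c, c, l)), h(comb(c, c, c, l))), h(comb(c, c, d(l, l, l), g(l, c, l), l)))

Answer: yes — both canonical forms are comb(g(d(comb(c, l, l, l), comb(l, l, l, l), comb(c, c)), g(g(l, l, l), comb(c, c, l), comb(c, c, l)), h(comb(c, c, c, l))), h(comb(c, c, d(l, l, l), g(l, c, l), l)))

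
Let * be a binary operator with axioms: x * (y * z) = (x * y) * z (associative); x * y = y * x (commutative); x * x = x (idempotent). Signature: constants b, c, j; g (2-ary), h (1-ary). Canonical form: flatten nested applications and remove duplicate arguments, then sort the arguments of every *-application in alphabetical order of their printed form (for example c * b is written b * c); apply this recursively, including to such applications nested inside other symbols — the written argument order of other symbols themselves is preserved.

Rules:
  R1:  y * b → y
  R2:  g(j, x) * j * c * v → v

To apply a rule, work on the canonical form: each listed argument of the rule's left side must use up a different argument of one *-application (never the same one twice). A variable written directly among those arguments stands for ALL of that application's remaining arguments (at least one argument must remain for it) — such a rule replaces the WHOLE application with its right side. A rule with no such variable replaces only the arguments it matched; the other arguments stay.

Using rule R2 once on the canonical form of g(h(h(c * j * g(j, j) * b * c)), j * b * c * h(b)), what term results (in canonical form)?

Canonical form:  g(h(h(b * c * g(j, j) * j)), b * c * h(b) * j)
Match R2:  consume c, g(j, j), j;  v := b, x := j
The variable takes the whole remainder — replace the entire application.
Result:  g(h(h(b)), b * c * h(b) * j)

Answer: g(h(h(b)), b * c * h(b) * j)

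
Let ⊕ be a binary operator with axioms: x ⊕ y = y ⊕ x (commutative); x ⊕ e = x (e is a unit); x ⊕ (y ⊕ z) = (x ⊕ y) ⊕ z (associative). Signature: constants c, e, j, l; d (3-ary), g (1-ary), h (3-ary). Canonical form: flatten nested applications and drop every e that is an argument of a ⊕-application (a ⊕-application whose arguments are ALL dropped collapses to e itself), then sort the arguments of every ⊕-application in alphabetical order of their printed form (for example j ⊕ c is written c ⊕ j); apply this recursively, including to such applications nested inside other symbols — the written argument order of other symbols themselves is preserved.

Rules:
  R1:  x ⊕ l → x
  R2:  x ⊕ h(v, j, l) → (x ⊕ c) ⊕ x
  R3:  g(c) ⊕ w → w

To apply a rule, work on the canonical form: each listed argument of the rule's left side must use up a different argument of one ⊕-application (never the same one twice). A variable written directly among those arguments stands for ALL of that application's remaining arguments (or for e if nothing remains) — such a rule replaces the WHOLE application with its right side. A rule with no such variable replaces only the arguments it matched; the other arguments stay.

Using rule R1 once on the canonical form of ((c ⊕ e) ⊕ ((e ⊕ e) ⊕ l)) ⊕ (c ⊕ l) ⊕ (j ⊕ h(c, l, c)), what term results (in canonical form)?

Canonical form:  c ⊕ c ⊕ h(c, l, c) ⊕ j ⊕ l ⊕ l
Apply R1:  consuming l;  x := c ⊕ c ⊕ h(c, l, c) ⊕ j ⊕ l
The extension variable absorbs all remaining arguments, so the whole application is rewritten.
Giving:  c ⊕ c ⊕ h(c, l, c) ⊕ j ⊕ l

Answer: c ⊕ c ⊕ h(c, l, c) ⊕ j ⊕ l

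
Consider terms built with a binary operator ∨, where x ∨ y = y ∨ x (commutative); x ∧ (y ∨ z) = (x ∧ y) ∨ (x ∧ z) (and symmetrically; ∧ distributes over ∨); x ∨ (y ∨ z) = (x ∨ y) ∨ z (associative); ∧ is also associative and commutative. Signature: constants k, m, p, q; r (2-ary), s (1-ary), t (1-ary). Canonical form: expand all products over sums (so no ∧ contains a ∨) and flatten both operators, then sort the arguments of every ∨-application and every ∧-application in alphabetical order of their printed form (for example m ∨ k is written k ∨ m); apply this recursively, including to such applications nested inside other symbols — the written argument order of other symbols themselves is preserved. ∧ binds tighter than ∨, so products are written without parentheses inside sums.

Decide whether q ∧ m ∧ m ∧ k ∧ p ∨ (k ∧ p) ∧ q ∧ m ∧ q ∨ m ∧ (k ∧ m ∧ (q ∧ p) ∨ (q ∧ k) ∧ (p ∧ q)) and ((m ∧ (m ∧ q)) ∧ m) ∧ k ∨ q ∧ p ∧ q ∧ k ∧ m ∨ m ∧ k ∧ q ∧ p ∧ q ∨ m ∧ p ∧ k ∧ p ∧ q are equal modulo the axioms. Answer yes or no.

Left:  q ∧ m ∧ m ∧ k ∧ p ∨ (k ∧ p) ∧ q ∧ m ∧ q ∨ m ∧ (k ∧ m ∧ (q ∧ p) ∨ (q ∧ k) ∧ (p ∧ q))
  Expand products over sums:  k ∧ m ∧ m ∧ p ∧ q ∨ k ∧ m ∧ p ∧ q ∧ q ∨ k ∧ m ∧ m ∧ p ∧ q ∨ k ∧ m ∧ p ∧ q ∧ q
  Sort arguments:  k ∧ m ∧ m ∧ p ∧ q ∨ k ∧ m ∧ m ∧ p ∧ q ∨ k ∧ m ∧ p ∧ q ∧ q ∨ k ∧ m ∧ p ∧ q ∧ q
Right:  ((m ∧ (m ∧ q)) ∧ m) ∧ k ∨ q ∧ p ∧ q ∧ k ∧ m ∨ m ∧ k ∧ q ∧ p ∧ q ∨ m ∧ p ∧ k ∧ p ∧ q
  Un-nest:  k ∧ m ∧ m ∧ m ∧ q ∨ k ∧ m ∧ p ∧ q ∧ q ∨ k ∧ m ∧ p ∧ q ∧ q ∨ k ∧ m ∧ p ∧ p ∧ q
  Sort arguments:  k ∧ m ∧ m ∧ m ∧ q ∨ k ∧ m ∧ p ∧ p ∧ q ∨ k ∧ m ∧ p ∧ q ∧ q ∨ k ∧ m ∧ p ∧ q ∧ q

Answer: no — k ∧ m ∧ m ∧ p ∧ q ∨ k ∧ m ∧ m ∧ p ∧ q ∨ k ∧ m ∧ p ∧ q ∧ q ∨ k ∧ m ∧ p ∧ q ∧ q vs k ∧ m ∧ m ∧ m ∧ q ∨ k ∧ m ∧ p ∧ p ∧ q ∨ k ∧ m ∧ p ∧ q ∧ q ∨ k ∧ m ∧ p ∧ q ∧ q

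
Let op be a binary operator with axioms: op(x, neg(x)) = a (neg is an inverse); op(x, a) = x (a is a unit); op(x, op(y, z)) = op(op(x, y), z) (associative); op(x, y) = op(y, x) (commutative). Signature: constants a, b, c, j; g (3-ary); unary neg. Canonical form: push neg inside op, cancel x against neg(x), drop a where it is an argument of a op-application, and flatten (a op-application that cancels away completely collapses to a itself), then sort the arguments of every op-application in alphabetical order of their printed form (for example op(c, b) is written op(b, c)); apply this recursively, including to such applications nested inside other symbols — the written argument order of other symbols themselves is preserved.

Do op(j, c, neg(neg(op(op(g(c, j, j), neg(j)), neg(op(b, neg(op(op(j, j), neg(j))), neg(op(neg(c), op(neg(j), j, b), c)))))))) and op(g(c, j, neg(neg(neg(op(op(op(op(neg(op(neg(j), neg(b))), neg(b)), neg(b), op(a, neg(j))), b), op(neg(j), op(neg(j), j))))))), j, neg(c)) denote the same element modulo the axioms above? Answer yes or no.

Answer: no — op(c, g(c, j, j), j) vs op(g(c, j, j), j, neg(c))

Derivation:
Left:  op(j, c, neg(neg(op(op(g(c, j, j), neg(j)), neg(op(b, neg(op(op(j, j), neg(j))), neg(op(neg(c), op(neg(j), j, b), c))))))))
  Push neg inside:  distribute neg over op and collapse double neg
  Cancel:  b cancels
  Collect:  op(j, c, g(c, j, j))
  Order the arguments:  op(c, g(c, j, j), j)
Right:  op(g(c, j, neg(neg(neg(op(op(op(op(neg(op(neg(j), neg(b))), neg(b)), neg(b), op(a, neg(j))), b), op(neg(j), op(neg(j), j))))))), j, neg(c))
  Push neg inside:  distribute neg over op and collapse double neg
  Collect terms:  op(g(c, j, j), j, neg(c))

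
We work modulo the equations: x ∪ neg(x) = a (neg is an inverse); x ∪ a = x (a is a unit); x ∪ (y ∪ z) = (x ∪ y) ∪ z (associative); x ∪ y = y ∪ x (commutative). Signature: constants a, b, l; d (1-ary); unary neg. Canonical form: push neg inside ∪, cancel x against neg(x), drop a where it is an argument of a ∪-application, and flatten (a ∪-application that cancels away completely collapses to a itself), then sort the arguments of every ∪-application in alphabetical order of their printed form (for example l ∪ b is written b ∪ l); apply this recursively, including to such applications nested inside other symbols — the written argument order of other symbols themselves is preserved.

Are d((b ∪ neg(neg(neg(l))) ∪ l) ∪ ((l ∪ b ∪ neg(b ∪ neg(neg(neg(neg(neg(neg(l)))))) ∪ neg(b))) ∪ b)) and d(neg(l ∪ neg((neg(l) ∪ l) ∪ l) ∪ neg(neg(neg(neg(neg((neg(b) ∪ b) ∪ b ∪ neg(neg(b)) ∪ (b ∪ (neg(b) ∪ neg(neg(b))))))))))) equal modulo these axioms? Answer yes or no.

Answer: yes — both canonical forms are d(b ∪ b ∪ b)

Derivation:
Left:  d((b ∪ neg(neg(neg(l))) ∪ l) ∪ ((l ∪ b ∪ neg(b ∪ neg(neg(neg(neg(neg(neg(l)))))) ∪ neg(b))) ∪ b))
  Focus inside:  (b ∪ neg(neg(neg(l))) ∪ l) ∪ ((l ∪ b ∪ neg(b ∪ neg(neg(neg(neg(neg(neg(l)))))) ∪ neg(b))) ∪ b)
  Push neg inside:  distribute neg over ∪ and collapse double neg
  Cancel inverse pairs:  l cancels
  Collect terms:  b ∪ b ∪ b
  Rebuild:  d(b ∪ b ∪ b)
Right:  d(neg(l ∪ neg((neg(l) ∪ l) ∪ l) ∪ neg(neg(neg(neg(neg((neg(b) ∪ b) ∪ b ∪ neg(neg(b)) ∪ (b ∪ (neg(b) ∪ neg(neg(b)))))))))))
  Focus inside:  l ∪ neg((neg(l) ∪ l) ∪ l) ∪ neg(neg(neg(neg(neg((neg(b) ∪ b) ∪ b ∪ neg(neg(b)) ∪ (b ∪ (neg(b) ∪ neg(neg(b)))))))))
  Push neg inside:  distribute neg over ∪ and collapse double neg
  Cancel:  l cancels
  Collect:  neg(b) ∪ neg(b) ∪ neg(b)
  Put back:  d(b ∪ b ∪ b)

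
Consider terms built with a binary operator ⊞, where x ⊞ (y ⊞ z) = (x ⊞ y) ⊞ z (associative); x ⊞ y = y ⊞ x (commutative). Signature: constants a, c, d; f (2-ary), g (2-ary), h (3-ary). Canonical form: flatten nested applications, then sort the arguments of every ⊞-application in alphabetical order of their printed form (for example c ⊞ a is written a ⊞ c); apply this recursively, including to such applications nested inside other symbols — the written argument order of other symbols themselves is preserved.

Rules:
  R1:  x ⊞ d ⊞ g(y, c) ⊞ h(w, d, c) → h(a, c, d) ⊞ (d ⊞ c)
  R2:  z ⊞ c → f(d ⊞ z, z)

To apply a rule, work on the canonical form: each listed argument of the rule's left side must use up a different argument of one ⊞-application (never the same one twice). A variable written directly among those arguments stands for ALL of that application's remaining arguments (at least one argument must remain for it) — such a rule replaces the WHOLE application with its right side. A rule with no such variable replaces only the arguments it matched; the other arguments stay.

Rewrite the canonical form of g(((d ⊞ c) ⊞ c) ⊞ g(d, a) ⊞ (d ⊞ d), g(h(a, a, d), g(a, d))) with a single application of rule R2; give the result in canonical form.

Answer: g(f(c ⊞ d ⊞ d ⊞ d ⊞ d ⊞ g(d, a), c ⊞ d ⊞ d ⊞ d ⊞ g(d, a)), g(h(a, a, d), g(a, d)))

Derivation:
Canonical form:  g(c ⊞ c ⊞ d ⊞ d ⊞ d ⊞ g(d, a), g(h(a, a, d), g(a, d)))
R2 matches:  uses c;  z := c ⊞ d ⊞ d ⊞ d ⊞ g(d, a)
The extension variable absorbs all remaining arguments, so the whole application is rewritten.
Result:  g(f(c ⊞ d ⊞ d ⊞ d ⊞ d ⊞ g(d, a), c ⊞ d ⊞ d ⊞ d ⊞ g(d, a)), g(h(a, a, d), g(a, d)))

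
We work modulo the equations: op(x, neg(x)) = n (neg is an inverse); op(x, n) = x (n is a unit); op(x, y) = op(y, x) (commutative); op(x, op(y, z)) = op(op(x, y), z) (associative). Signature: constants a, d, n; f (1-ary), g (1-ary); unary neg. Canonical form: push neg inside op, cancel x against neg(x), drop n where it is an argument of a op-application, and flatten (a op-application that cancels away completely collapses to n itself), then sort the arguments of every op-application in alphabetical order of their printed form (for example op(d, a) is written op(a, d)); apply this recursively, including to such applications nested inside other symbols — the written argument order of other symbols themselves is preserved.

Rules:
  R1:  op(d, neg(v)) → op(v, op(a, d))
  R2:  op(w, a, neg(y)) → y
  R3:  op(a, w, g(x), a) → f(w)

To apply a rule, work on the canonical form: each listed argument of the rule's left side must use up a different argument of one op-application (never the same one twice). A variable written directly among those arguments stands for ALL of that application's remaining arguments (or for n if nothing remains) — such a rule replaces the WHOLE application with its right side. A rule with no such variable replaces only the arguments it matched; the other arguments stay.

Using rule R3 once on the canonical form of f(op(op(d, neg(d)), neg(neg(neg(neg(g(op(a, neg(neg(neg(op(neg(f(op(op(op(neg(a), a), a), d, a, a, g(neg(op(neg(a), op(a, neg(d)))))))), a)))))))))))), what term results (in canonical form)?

Answer: f(g(f(f(op(a, d)))))

Derivation:
Canonical form:  f(g(f(op(a, a, a, d, g(d)))))
Apply R3:  consuming a, a, g(d);  w := op(a, d), x := d
The extension variable absorbs all remaining arguments, so the whole application is rewritten.
Giving:  f(g(f(f(op(a, d)))))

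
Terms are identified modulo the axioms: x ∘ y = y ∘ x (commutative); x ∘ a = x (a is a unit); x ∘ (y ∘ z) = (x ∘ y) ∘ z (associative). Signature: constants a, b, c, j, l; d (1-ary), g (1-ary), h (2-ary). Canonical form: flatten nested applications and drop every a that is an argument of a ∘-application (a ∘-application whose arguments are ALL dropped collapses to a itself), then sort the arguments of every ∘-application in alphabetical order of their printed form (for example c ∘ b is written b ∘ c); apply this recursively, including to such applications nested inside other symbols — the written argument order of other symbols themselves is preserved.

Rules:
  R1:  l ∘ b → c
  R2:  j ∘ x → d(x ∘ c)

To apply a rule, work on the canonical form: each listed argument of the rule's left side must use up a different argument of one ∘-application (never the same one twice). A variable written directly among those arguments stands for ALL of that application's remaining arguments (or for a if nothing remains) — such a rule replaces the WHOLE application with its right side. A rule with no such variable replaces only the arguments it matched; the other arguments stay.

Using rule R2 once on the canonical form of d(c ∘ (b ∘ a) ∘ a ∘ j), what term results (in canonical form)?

Canonical form:  d(b ∘ c ∘ j)
Apply R2:  consuming j;  x := b ∘ c
The variable takes the whole remainder — replace the entire application.
Result:  d(d(b ∘ c ∘ c))

Answer: d(d(b ∘ c ∘ c))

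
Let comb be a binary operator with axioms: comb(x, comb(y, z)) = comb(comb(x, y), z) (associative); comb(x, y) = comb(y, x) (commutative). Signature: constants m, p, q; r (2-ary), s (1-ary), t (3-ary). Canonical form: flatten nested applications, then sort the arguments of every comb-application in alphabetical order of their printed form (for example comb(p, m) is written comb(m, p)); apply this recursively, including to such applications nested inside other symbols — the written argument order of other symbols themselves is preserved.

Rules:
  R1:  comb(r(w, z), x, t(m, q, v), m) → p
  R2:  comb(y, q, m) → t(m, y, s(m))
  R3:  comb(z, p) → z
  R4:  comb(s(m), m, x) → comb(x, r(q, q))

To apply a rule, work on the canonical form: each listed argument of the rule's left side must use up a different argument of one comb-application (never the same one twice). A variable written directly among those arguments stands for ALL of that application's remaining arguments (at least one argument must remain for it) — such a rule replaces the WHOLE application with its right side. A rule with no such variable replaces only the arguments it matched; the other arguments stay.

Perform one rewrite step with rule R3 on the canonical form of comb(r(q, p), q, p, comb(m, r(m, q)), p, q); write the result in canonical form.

Canonical form:  comb(m, p, p, q, q, r(m, q), r(q, p))
Apply R3:  consuming p;  z := comb(m, p, q, q, r(m, q), r(q, p))
Every leftover argument binds to the variable; the entire application is replaced.
Result:  comb(m, p, q, q, r(m, q), r(q, p))

Answer: comb(m, p, q, q, r(m, q), r(q, p))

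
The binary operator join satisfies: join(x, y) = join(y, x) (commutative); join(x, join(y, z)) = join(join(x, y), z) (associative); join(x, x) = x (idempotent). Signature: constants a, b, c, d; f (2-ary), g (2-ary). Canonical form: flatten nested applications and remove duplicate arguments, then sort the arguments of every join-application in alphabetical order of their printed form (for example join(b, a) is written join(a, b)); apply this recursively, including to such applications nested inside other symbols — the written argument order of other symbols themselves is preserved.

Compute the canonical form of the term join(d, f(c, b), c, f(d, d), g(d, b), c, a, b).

Drop duplicates:  drop duplicate c
Order the arguments:  join(a, b, c, d, f(c, b), f(d, d), g(d, b))

Answer: join(a, b, c, d, f(c, b), f(d, d), g(d, b))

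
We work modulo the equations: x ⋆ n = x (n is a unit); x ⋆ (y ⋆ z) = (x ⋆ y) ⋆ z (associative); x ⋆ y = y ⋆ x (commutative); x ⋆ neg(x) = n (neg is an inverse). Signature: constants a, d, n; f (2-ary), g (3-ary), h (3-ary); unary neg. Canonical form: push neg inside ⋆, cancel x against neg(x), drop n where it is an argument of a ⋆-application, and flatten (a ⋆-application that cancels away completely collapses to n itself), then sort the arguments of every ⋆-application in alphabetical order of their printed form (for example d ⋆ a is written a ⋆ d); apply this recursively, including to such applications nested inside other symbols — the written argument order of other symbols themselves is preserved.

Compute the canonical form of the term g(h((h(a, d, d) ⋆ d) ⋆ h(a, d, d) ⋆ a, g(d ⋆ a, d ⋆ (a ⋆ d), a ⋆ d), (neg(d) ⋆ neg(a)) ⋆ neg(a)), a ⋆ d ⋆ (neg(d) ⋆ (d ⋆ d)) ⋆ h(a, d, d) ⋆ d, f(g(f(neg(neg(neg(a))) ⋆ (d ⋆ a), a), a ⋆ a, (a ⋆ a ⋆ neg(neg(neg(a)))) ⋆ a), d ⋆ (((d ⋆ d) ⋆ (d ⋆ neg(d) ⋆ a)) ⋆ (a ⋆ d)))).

Answer: g(h(a ⋆ d ⋆ h(a, d, d) ⋆ h(a, d, d), g(a ⋆ d, a ⋆ d ⋆ d, a ⋆ d), neg(a) ⋆ neg(a) ⋆ neg(d)), a ⋆ d ⋆ d ⋆ d ⋆ h(a, d, d), f(g(f(d, a), a ⋆ a, a ⋆ a), a ⋆ a ⋆ d ⋆ d ⋆ d ⋆ d))

Derivation:
Focus inside:  d ⋆ (((d ⋆ d) ⋆ (d ⋆ neg(d) ⋆ a)) ⋆ (a ⋆ d))
Combine occurrences:  d ⋆ d ⋆ d ⋆ d ⋆ a ⋆ a
Sort arguments:  a ⋆ a ⋆ d ⋆ d ⋆ d ⋆ d
Reassemble:  g(h(a ⋆ d ⋆ h(a, d, d) ⋆ h(a, d, d), g(a ⋆ d, a ⋆ d ⋆ d, a ⋆ d), neg(a) ⋆ neg(a) ⋆ neg(d)), a ⋆ d ⋆ d ⋆ d ⋆ h(a, d, d), f(g(f(d, a), a ⋆ a, a ⋆ a), a ⋆ a ⋆ d ⋆ d ⋆ d ⋆ d))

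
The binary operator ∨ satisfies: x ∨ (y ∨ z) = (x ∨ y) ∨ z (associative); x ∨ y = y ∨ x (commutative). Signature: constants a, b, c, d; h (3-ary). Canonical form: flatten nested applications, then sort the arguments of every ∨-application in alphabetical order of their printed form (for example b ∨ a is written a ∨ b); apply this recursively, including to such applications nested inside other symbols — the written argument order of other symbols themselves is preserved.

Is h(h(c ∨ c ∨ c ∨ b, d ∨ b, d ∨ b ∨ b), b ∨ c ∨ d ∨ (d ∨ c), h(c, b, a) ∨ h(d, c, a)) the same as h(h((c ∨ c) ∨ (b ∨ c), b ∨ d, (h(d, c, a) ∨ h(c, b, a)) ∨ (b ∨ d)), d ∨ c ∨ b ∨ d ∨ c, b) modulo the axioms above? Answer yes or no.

Answer: no — h(h(b ∨ c ∨ c ∨ c, b ∨ d, b ∨ b ∨ d), b ∨ c ∨ c ∨ d ∨ d, h(c, b, a) ∨ h(d, c, a)) vs h(h(b ∨ c ∨ c ∨ c, b ∨ d, b ∨ d ∨ h(c, b, a) ∨ h(d, c, a)), b ∨ c ∨ c ∨ d ∨ d, b)

Derivation:
Left:  h(h(c ∨ c ∨ c ∨ b, d ∨ b, d ∨ b ∨ b), b ∨ c ∨ d ∨ (d ∨ c), h(c, b, a) ∨ h(d, c, a))
  Descend into:  b ∨ c ∨ d ∨ (d ∨ c)
  Un-nest:  b ∨ c ∨ d ∨ d ∨ c
  Sort:  b ∨ c ∨ c ∨ d ∨ d
  Reassemble:  h(h(b ∨ c ∨ c ∨ c, b ∨ d, b ∨ b ∨ d), b ∨ c ∨ c ∨ d ∨ d, h(c, b, a) ∨ h(d, c, a))
Right:  h(h((c ∨ c) ∨ (b ∨ c), b ∨ d, (h(d, c, a) ∨ h(c, b, a)) ∨ (b ∨ d)), d ∨ c ∨ b ∨ d ∨ c, b)
  Descend into:  (h(d, c, a) ∨ h(c, b, a)) ∨ (b ∨ d)
  Un-nest:  h(d, c, a) ∨ h(c, b, a) ∨ b ∨ d
  Sort arguments:  b ∨ d ∨ h(c, b, a) ∨ h(d, c, a)
  Rebuild:  h(h(b ∨ c ∨ c ∨ c, b ∨ d, b ∨ d ∨ h(c, b, a) ∨ h(d, c, a)), b ∨ c ∨ c ∨ d ∨ d, b)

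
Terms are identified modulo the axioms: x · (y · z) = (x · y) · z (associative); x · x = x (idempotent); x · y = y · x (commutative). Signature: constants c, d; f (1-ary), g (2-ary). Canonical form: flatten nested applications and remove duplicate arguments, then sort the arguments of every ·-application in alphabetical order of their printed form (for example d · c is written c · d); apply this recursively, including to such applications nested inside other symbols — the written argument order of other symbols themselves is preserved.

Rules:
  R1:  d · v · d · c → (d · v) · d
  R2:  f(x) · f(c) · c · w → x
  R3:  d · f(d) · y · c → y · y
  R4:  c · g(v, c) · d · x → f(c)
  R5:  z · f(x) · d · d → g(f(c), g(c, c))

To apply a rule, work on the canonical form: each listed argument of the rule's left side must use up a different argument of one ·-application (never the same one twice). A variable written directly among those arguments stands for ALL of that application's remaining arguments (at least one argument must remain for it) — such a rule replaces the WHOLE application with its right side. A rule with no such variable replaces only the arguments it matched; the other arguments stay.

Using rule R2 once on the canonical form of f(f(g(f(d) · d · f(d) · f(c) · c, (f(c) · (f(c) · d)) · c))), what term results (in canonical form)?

Canonical form:  f(f(g(c · d · f(c) · f(d), c · d · f(c))))
Apply R2:  consuming c, f(c), f(d);  w := d, x := d
Every leftover argument binds to the variable; the entire application is replaced.
New term:  f(f(g(d, c · d · f(c))))

Answer: f(f(g(d, c · d · f(c))))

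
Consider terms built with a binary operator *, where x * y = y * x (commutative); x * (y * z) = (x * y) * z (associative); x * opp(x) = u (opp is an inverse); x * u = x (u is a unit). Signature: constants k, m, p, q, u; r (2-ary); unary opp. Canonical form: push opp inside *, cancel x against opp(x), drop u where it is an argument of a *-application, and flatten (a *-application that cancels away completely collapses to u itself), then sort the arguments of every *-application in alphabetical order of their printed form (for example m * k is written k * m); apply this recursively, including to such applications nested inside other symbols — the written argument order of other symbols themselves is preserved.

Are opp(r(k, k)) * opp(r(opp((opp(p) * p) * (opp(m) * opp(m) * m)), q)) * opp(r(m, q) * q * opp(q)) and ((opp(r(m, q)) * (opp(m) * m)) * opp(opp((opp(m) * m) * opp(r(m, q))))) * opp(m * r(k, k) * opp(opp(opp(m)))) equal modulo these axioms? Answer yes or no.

Left:  opp(r(k, k)) * opp(r(opp((opp(p) * p) * (opp(m) * opp(m) * m)), q)) * opp(r(m, q) * q * opp(q))
  Push opp inside:  distribute opp over * and collapse double opp
  Cancel inverse pairs:  q cancels
  Collect terms:  opp(r(k, k)) * opp(r(m, q)) * opp(r(m, q))
Right:  ((opp(r(m, q)) * (opp(m) * m)) * opp(opp((opp(m) * m) * opp(r(m, q))))) * opp(m * r(k, k) * opp(opp(opp(m))))
  Push opp inside:  distribute opp over * and collapse double opp
  Cancel:  m cancels
  Combine occurrences:  opp(r(m, q)) * opp(r(m, q)) * opp(r(k, k))
  Sort:  opp(r(k, k)) * opp(r(m, q)) * opp(r(m, q))

Answer: yes — both canonical forms are opp(r(k, k)) * opp(r(m, q)) * opp(r(m, q))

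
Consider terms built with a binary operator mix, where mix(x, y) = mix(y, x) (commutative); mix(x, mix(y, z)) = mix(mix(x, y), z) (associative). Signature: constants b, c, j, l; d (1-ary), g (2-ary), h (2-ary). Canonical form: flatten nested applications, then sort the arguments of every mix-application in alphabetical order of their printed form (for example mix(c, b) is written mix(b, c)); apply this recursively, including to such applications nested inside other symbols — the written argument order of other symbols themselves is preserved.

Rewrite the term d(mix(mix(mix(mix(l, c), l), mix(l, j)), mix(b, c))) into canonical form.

Answer: d(mix(b, c, c, j, l, l, l))

Derivation:
Focus inside:  mix(mix(mix(mix(l, c), l), mix(l, j)), mix(b, c))
Un-nest:  mix(l, c, l, l, j, b, c)
Sort:  mix(b, c, c, j, l, l, l)
Rebuild:  d(mix(b, c, c, j, l, l, l))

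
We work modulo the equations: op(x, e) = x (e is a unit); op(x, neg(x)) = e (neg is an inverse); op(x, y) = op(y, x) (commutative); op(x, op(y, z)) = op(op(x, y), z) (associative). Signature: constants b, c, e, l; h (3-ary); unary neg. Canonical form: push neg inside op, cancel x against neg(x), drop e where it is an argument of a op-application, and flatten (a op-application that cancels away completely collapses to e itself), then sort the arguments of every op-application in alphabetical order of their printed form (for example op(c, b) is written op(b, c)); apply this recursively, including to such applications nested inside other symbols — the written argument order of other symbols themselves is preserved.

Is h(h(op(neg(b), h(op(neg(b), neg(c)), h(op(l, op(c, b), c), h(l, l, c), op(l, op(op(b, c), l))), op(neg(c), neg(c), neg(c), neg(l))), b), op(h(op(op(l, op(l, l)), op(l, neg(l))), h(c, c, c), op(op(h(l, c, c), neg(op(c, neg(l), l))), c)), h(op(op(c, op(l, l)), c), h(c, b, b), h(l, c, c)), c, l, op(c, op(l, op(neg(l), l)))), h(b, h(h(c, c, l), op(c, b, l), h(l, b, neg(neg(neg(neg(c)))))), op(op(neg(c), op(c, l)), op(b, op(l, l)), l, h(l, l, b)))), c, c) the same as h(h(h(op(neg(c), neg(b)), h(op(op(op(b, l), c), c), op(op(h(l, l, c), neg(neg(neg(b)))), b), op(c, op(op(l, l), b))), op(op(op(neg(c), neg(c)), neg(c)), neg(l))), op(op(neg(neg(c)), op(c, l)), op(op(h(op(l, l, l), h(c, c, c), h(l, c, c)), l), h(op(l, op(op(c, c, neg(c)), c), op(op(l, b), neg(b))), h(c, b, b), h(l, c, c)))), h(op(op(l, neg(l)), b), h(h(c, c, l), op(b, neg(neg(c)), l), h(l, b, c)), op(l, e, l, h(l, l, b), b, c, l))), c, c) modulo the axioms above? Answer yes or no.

Left:  h(h(op(neg(b), h(op(neg(b), neg(c)), h(op(l, op(c, b), c), h(l, l, c), op(l, op(op(b, c), l))), op(neg(c), neg(c), neg(c), neg(l))), b), op(h(op(op(l, op(l, l)), op(l, neg(l))), h(c, c, c), op(op(h(l, c, c), neg(op(c, neg(l), l))), c)), h(op(op(c, op(l, l)), c), h(c, b, b), h(l, c, c)), c, l, op(c, op(l, op(neg(l), l)))), h(b, h(h(c, c, l), op(c, b, l), h(l, b, neg(neg(neg(neg(c)))))), op(op(neg(c), op(c, l)), op(b, op(l, l)), l, h(l, l, b)))), c, c)
  Work inside:  op(h(op(op(l, op(l, l)), op(l, neg(l))), h(c, c, c), op(op(h(l, c, c), neg(op(c, neg(l), l))), c)), h(op(op(c, op(l, l)), c), h(c, b, b), h(l, c, c)), c, l, op(c, op(l, op(neg(l), l))))
  Push neg inside:  distribute neg over op and collapse double neg
  Collect:  op(h(op(l, l, l), h(c, c, c), h(l, c, c)), h(op(c, c, l, l), h(c, b, b), h(l, c, c)), c, c, l, l)
  Sort arguments:  op(c, c, h(op(c, c, l, l), h(c, b, b), h(l, c, c)), h(op(l, l, l), h(c, c, c), h(l, c, c)), l, l)
  Put back:  h(h(h(op(neg(b), neg(c)), h(op(b, c, c, l), h(l, l, c), op(b, c, l, l)), op(neg(c), neg(c), neg(c), neg(l))), op(c, c, h(op(c, c, l, l), h(c, b, b), h(l, c, c)), h(op(l, l, l), h(c, c, c), h(l, c, c)), l, l), h(b, h(h(c, c, l), op(b, c, l), h(l, b, c)), op(b, h(l, l, b), l, l, l, l))), c, c)
Right:  h(h(h(op(neg(c), neg(b)), h(op(op(op(b, l), c), c), op(op(h(l, l, c), neg(neg(neg(b)))), b), op(c, op(op(l, l), b))), op(op(op(neg(c), neg(c)), neg(c)), neg(l))), op(op(neg(neg(c)), op(c, l)), op(op(h(op(l, l, l), h(c, c, c), h(l, c, c)), l), h(op(l, op(op(c, c, neg(c)), c), op(op(l, b), neg(b))), h(c, b, b), h(l, c, c)))), h(op(op(l, neg(l)), b), h(h(c, c, l), op(b, neg(neg(c)), l), h(l, b, c)), op(l, e, l, h(l, l, b), b, c, l))), c, c)
  Focus inside:  op(op(neg(neg(c)), op(c, l)), op(op(h(op(l, l, l), h(c, c, c), h(l, c, c)), l), h(op(l, op(op(c, c, neg(c)), c), op(op(l, b), neg(b))), h(c, b, b), h(l, c, c))))
  Push neg inside:  distribute neg over op and collapse double neg
  Combine occurrences:  op(c, c, l, l, h(op(l, l, l), h(c, c, c), h(l, c, c)), h(op(c, c, l, l), h(c, b, b), h(l, c, c)))
  Sort:  op(c, c, h(op(c, c, l, l), h(c, b, b), h(l, c, c)), h(op(l, l, l), h(c, c, c), h(l, c, c)), l, l)
  Put back:  h(h(h(op(neg(b), neg(c)), h(op(b, c, c, l), h(l, l, c), op(b, c, l, l)), op(neg(c), neg(c), neg(c), neg(l))), op(c, c, h(op(c, c, l, l), h(c, b, b), h(l, c, c)), h(op(l, l, l), h(c, c, c), h(l, c, c)), l, l), h(b, h(h(c, c, l), op(b, c, l), h(l, b, c)), op(b, c, h(l, l, b), l, l, l))), c, c)

Answer: no — h(h(h(op(neg(b), neg(c)), h(op(b, c, c, l), h(l, l, c), op(b, c, l, l)), op(neg(c), neg(c), neg(c), neg(l))), op(c, c, h(op(c, c, l, l), h(c, b, b), h(l, c, c)), h(op(l, l, l), h(c, c, c), h(l, c, c)), l, l), h(b, h(h(c, c, l), op(b, c, l), h(l, b, c)), op(b, h(l, l, b), l, l, l, l))), c, c) vs h(h(h(op(neg(b), neg(c)), h(op(b, c, c, l), h(l, l, c), op(b, c, l, l)), op(neg(c), neg(c), neg(c), neg(l))), op(c, c, h(op(c, c, l, l), h(c, b, b), h(l, c, c)), h(op(l, l, l), h(c, c, c), h(l, c, c)), l, l), h(b, h(h(c, c, l), op(b, c, l), h(l, b, c)), op(b, c, h(l, l, b), l, l, l))), c, c)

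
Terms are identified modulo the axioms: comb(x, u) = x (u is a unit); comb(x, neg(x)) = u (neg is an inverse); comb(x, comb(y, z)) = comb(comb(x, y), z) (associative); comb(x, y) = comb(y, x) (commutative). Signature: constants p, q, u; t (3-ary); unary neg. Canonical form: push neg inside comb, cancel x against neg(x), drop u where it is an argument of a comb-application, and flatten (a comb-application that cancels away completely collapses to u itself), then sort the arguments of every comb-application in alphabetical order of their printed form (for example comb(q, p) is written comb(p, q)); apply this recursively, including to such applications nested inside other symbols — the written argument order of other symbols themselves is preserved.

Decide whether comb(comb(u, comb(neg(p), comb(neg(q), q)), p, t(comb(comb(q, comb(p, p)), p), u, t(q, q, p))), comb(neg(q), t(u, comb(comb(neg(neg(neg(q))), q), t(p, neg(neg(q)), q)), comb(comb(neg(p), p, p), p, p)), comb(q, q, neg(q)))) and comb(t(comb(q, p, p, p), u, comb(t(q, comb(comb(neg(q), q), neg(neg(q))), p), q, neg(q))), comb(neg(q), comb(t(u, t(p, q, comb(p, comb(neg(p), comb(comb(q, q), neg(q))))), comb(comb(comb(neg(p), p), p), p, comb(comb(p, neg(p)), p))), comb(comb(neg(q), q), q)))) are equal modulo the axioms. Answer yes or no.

Answer: yes — both canonical forms are comb(t(comb(p, p, p, q), u, t(q, q, p)), t(u, t(p, q, q), comb(p, p, p)))

Derivation:
Left:  comb(comb(u, comb(neg(p), comb(neg(q), q)), p, t(comb(comb(q, comb(p, p)), p), u, t(q, q, p))), comb(neg(q), t(u, comb(comb(neg(neg(neg(q))), q), t(p, neg(neg(q)), q)), comb(comb(neg(p), p, p), p, p)), comb(q, q, neg(q))))
  Push neg inside:  distribute neg over comb and collapse double neg
  Cancel:  p cancels; q cancels
  Collect terms:  comb(t(comb(p, p, p, q), u, t(q, q, p)), t(u, t(p, q, q), comb(p, p, p)))
Right:  comb(t(comb(q, p, p, p), u, comb(t(q, comb(comb(neg(q), q), neg(neg(q))), p), q, neg(q))), comb(neg(q), comb(t(u, t(p, q, comb(p, comb(neg(p), comb(comb(q, q), neg(q))))), comb(comb(comb(neg(p), p), p), p, comb(comb(p, neg(p)), p))), comb(comb(neg(q), q), q))))
  Push neg inside:  distribute neg over comb and collapse double neg
  Cancel inverse pairs:  q cancels
  Collect terms:  comb(t(comb(p, p, p, q), u, t(q, q, p)), t(u, t(p, q, q), comb(p, p, p)))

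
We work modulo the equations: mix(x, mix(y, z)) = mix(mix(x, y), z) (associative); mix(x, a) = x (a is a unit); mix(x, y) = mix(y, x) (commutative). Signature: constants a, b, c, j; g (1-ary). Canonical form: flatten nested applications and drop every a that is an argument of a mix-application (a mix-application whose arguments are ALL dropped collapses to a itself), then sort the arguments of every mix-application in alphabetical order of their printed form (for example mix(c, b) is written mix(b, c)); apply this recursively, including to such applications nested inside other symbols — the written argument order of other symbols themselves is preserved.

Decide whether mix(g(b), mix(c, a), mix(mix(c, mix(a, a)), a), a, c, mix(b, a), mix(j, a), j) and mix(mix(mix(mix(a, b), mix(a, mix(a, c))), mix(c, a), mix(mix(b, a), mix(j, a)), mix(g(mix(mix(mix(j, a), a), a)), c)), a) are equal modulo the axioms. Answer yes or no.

Left:  mix(g(b), mix(c, a), mix(mix(c, mix(a, a)), a), a, c, mix(b, a), mix(j, a), j)
  Merge nested applications:  mix(g(b), c, a, c, a, a, a, a, c, b, a, j, a, j)
  Units out:  drop a (×7)
  Sort:  mix(b, c, c, c, g(b), j, j)
Right:  mix(mix(mix(mix(a, b), mix(a, mix(a, c))), mix(c, a), mix(mix(b, a), mix(j, a)), mix(g(mix(mix(mix(j, a), a), a)), c)), a)
  Un-nest:  mix(a, b, a, a, c, c, a, b, a, j, a, g(mix(mix(mix(j, a), a), a)), c, a)
  Simplify inside:  g(mix(mix(mix(j, a), a), a))  →  g(j)
  Unit:  drop a (×7)
  Order the arguments:  mix(b, b, c, c, c, g(j), j)

Answer: no — mix(b, c, c, c, g(b), j, j) vs mix(b, b, c, c, c, g(j), j)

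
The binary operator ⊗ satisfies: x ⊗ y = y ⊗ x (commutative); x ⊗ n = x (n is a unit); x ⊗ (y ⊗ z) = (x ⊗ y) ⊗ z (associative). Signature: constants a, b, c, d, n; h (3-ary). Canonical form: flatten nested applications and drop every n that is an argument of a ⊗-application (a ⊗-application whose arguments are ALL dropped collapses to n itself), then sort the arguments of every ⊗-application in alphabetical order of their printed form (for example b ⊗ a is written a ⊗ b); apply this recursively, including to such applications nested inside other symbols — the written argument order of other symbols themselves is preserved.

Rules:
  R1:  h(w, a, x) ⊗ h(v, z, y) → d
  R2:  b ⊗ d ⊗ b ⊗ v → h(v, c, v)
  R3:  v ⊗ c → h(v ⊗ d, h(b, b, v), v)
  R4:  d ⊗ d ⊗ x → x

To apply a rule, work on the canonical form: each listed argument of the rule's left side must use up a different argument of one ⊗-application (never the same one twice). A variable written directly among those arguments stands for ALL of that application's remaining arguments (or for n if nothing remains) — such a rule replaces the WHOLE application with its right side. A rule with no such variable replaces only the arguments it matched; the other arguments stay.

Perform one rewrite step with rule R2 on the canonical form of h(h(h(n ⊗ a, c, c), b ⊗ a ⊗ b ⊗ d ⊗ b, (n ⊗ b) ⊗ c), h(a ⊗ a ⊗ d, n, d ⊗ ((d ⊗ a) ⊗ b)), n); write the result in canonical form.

Canonical form:  h(h(h(a, c, c), a ⊗ b ⊗ b ⊗ b ⊗ d, b ⊗ c), h(a ⊗ a ⊗ d, n, a ⊗ b ⊗ d ⊗ d), n)
Apply R2:  consuming b, b, d;  v := a ⊗ b
The extension variable absorbs all remaining arguments, so the whole application is rewritten.
Result:  h(h(h(a, c, c), h(a ⊗ b, c, a ⊗ b), b ⊗ c), h(a ⊗ a ⊗ d, n, a ⊗ b ⊗ d ⊗ d), n)

Answer: h(h(h(a, c, c), h(a ⊗ b, c, a ⊗ b), b ⊗ c), h(a ⊗ a ⊗ d, n, a ⊗ b ⊗ d ⊗ d), n)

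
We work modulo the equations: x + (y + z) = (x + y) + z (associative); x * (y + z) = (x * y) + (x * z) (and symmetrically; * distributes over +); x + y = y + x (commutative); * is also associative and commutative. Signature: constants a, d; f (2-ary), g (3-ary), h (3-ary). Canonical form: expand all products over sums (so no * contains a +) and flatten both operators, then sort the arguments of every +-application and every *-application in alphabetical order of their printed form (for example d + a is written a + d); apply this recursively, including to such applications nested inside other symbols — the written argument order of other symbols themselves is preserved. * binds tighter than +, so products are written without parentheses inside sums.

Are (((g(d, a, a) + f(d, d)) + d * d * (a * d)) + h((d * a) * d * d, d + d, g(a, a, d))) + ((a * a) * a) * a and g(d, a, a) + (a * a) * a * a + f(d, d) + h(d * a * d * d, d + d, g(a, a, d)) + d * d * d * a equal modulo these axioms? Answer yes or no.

Answer: yes — both canonical forms are a * a * a * a + a * d * d * d + f(d, d) + g(d, a, a) + h(a * d * d * d, d + d, g(a, a, d))

Derivation:
Left:  (((g(d, a, a) + f(d, d)) + d * d * (a * d)) + h((d * a) * d * d, d + d, g(a, a, d))) + ((a * a) * a) * a
  Flatten:  g(d, a, a) + f(d, d) + a * d * d * d + h(a * d * d * d, d + d, g(a, a, d)) + a * a * a * a
  Order the arguments:  a * a * a * a + a * d * d * d + f(d, d) + g(d, a, a) + h(a * d * d * d, d + d, g(a, a, d))
Right:  g(d, a, a) + (a * a) * a * a + f(d, d) + h(d * a * d * d, d + d, g(a, a, d)) + d * d * d * a
  Merge nested applications:  g(d, a, a) + a * a * a * a + f(d, d) + h(a * d * d * d, d + d, g(a, a, d)) + a * d * d * d
  Order the arguments:  a * a * a * a + a * d * d * d + f(d, d) + g(d, a, a) + h(a * d * d * d, d + d, g(a, a, d))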